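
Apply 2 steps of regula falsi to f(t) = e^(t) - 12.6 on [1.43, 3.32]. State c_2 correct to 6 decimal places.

f(1.430000) = -8.421301, f(3.320000) = 15.060351
step 1: c = 2.107817, f(c) = -4.369746 < 0 → new bracket [2.107817, 3.320000]
step 2: c = 2.380432, f(c) = -1.790432 < 0 → new bracket [2.380432, 3.320000]

2.380432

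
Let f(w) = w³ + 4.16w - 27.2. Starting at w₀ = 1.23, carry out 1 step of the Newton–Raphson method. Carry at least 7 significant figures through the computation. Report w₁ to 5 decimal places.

Newton update: w ← w − f(w)/f'(w).
f'(w) = 3w² + 4.16
w_0 = 1.230000: f = -20.222333, f' = 8.698700 → w_1 = 1.230000 - (-20.222333)/(8.698700) = 3.554753

3.55475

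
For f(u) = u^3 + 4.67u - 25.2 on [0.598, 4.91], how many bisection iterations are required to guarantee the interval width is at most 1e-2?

9

Initial width b − a = 4.91 − 0.598 = 4.312000.
After n steps the width is (b−a)/2^n; need (b−a)/2^n ≤ 1e-2.
So n ≥ log₂(4.312000/1e-2) = log₂(431.2000) ≈ 8.7522.
Hence n = 9.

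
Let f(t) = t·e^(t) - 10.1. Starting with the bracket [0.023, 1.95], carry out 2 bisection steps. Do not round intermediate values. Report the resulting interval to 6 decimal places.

[1.468250, 1.950000]

f(0.023000) = -10.076465, f(1.950000) = 3.605941 (opposite signs)
step 1: m = 0.986500, f(m) = -7.454373 < 0 → root in [0.986500, 1.950000]
step 2: m = 1.468250, f(m) = -3.725401 < 0 → root in [1.468250, 1.950000]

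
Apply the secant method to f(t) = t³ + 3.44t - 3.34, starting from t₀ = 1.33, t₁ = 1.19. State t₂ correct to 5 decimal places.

f(t_0) = 3.587837, f(t_1) = 2.438759
t_2 = 1.190000 - (2.438759)·(1.190000 - 1.330000)/(2.438759 - (3.587837)) = 0.892869; f(t_2) = 0.443280

0.89287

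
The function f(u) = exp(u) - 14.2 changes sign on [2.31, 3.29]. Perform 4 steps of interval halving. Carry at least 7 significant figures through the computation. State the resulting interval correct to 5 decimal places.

[2.61625, 2.67750]

f(2.310000) = -4.125575, f(3.290000) = 12.642864 (opposite signs)
step 1: m = 2.800000, f(m) = 2.244647 > 0 → root in [2.310000, 2.800000]
step 2: m = 2.555000, f(m) = -1.328700 < 0 → root in [2.555000, 2.800000]
step 3: m = 2.677500, f(m) = 0.348676 > 0 → root in [2.555000, 2.677500]
step 4: m = 2.616250, f(m) = -0.515689 < 0 → root in [2.616250, 2.677500]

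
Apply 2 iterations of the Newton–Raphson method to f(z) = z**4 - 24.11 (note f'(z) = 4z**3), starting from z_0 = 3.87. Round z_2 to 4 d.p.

z_0 = 3.870000: f = 200.197534, f' = 231.842412 → z_1 = 3.870000 - (200.197534)/(231.842412) = 3.006493
z_1 = 3.006493: f = 57.593530, f' = 108.702768 → z_2 = 3.006493 - (57.593530)/(108.702768) = 2.476667

2.4767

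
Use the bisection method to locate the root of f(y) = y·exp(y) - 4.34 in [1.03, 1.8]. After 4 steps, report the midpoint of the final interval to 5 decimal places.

1.24656

f(1.030000) = -1.454902, f(1.800000) = 6.549365 (opposite signs)
step 1: m = 1.415000, f(m) = 1.484828 > 0 → root in [1.030000, 1.415000]
step 2: m = 1.222500, f(m) = -0.188798 < 0 → root in [1.222500, 1.415000]
step 3: m = 1.318750, f(m) = 0.590470 > 0 → root in [1.222500, 1.318750]
step 4: m = 1.270625, f(m) = 0.187337 > 0 → root in [1.222500, 1.270625]
Midpoint of [1.222500, 1.270625] = 1.246563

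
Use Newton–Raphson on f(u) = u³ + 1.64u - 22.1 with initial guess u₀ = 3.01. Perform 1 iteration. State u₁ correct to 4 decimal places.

f'(u) = 3u² + 1.64
u_0 = 3.010000: f = 10.107301, f' = 28.820300 → u_1 = 3.010000 - (10.107301)/(28.820300) = 2.659299

2.6593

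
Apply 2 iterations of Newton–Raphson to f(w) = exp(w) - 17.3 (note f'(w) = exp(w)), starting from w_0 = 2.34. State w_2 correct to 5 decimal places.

Newton update: w ← w − f(w)/f'(w).
w_0 = 2.340000: f = -6.918763, f' = 10.381237 → w_1 = 2.340000 - (-6.918763)/(10.381237) = 3.006468
w_1 = 3.006468: f = 2.915874, f' = 20.215874 → w_2 = 3.006468 - (2.915874)/(20.215874) = 2.862231

2.86223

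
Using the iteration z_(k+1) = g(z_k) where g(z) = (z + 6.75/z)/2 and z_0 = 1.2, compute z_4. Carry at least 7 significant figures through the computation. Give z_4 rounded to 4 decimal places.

z_1 = g(1.200000) = 3.412500
z_2 = g(3.412500) = 2.695261
z_3 = g(2.695261) = 2.599828
z_4 = g(2.599828) = 2.598077

2.5981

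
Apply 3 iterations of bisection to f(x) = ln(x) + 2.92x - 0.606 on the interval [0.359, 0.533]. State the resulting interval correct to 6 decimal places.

f(0.359000) = -0.582153, f(0.533000) = 0.321126 (opposite signs)
step 1: m = 0.446000, f(m) = -0.111116 < 0 → root in [0.446000, 0.533000]
step 2: m = 0.489500, f(m) = 0.108969 > 0 → root in [0.446000, 0.489500]
step 3: m = 0.467750, f(m) = 0.000009 > 0 → root in [0.446000, 0.467750]

[0.446000, 0.467750]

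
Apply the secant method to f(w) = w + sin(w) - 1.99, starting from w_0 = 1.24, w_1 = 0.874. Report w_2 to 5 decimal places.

1.10849

Secant update: w_(k+1) = w_k − f(w_k)·(w_k − w_(k-1))/(f(w_k) − f(w_(k-1))).
f(w_0) = 0.195784, f(w_1) = -0.349098
w_2 = 0.874000 - (-0.349098)·(0.874000 - 1.240000)/(-0.349098 - (0.195784)) = 1.108491; f(w_2) = 0.013517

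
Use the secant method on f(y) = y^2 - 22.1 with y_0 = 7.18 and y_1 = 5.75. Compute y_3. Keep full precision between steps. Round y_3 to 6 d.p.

4.720867

f(y_0) = 29.452400, f(y_1) = 10.962500
y_2 = 5.750000 - (10.962500)·(5.750000 - 7.180000)/(10.962500 - (29.452400)) = 4.902166; f(y_2) = 1.931227
y_3 = 4.902166 - (1.931227)·(4.902166 - 5.750000)/(1.931227 - (10.962500)) = 4.720867; f(y_3) = 0.186581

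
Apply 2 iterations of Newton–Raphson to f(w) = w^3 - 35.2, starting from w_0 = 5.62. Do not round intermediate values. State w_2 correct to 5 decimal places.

Newton update: w ← w − f(w)/f'(w).
f'(w) = 3w^2
w_0 = 5.620000: f = 142.304328, f' = 94.753200 → w_1 = 5.620000 - (142.304328)/(94.753200) = 4.118158
w_1 = 4.118158: f = 34.640773, f' = 50.877678 → w_2 = 4.118158 - (34.640773)/(50.877678) = 3.437294

3.43729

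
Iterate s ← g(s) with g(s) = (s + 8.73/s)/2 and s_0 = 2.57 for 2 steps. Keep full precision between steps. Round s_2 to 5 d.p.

2.95480

s_1 = g(2.570000) = 2.983444
s_2 = g(2.983444) = 2.954796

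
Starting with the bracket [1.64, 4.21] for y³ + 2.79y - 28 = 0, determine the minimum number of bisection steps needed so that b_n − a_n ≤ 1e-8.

Initial width b − a = 4.21 − 1.64 = 2.570000.
After n steps the width is (b−a)/2^n; need (b−a)/2^n ≤ 1e-8.
So n ≥ log₂(2.570000/1e-8) = log₂(257000000.0000) ≈ 27.9372.
Hence n = 28.

28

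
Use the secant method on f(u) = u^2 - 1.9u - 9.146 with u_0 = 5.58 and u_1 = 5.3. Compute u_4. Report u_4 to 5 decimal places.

f(u_0) = 11.388400, f(u_1) = 8.874000
u_2 = 5.300000 - (8.874000)·(5.300000 - 5.580000)/(8.874000 - (11.388400)) = 4.311804; f(u_2) = 1.253226
u_3 = 4.311804 - (1.253226)·(4.311804 - 5.300000)/(1.253226 - (8.874000)) = 4.149296; f(u_3) = 0.186998
u_4 = 4.149296 - (0.186998)·(4.149296 - 4.311804)/(0.186998 - (1.253226)) = 4.120795; f(u_4) = 0.005444

4.12080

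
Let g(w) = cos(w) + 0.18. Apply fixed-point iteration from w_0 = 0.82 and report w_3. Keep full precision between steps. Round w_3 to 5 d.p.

0.85432

w_1 = g(0.820000) = 0.862221
w_2 = g(0.862221) = 0.830753
w_3 = g(0.830753) = 0.854320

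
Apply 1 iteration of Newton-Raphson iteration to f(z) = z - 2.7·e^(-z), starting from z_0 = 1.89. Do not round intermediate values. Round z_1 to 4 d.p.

0.8373

f'(z) = 1 + 2.7·e^(-z)
z_0 = 1.890000: f = 1.482106, f' = 1.407894 → z_1 = 1.890000 - (1.482106)/(1.407894) = 0.837288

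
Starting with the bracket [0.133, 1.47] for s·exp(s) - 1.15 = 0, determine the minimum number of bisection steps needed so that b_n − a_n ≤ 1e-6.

21

Initial width b − a = 1.47 − 0.133 = 1.337000.
After n steps the width is (b−a)/2^n; need (b−a)/2^n ≤ 1e-6.
So n ≥ log₂(1.337000/1e-6) = log₂(1337000.0000) ≈ 20.3506.
Hence n = 21.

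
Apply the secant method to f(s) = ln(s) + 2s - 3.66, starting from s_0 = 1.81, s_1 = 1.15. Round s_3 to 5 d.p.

Secant update: s_(k+1) = s_k − f(s_k)·(s_k − s_(k-1))/(f(s_k) − f(s_(k-1))).
f(s_0) = 0.553327, f(s_1) = -1.220238
s_2 = 1.150000 - (-1.220238)·(1.150000 - 1.810000)/(-1.220238 - (0.553327)) = 1.604089; f(s_2) = 0.020735
s_3 = 1.604089 - (0.020735)·(1.604089 - 1.150000)/(0.020735 - (-1.220238)) = 1.596502; f(s_3) = 0.000819

1.59650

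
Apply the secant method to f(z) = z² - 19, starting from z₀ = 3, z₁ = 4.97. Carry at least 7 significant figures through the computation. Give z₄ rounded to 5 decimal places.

Secant update: z_(k+1) = z_k − f(z_k)·(z_k − z_(k-1))/(f(z_k) − f(z_(k-1))).
f(z_0) = -10.000000, f(z_1) = 5.700900
z_2 = 4.970000 - (5.700900)·(4.970000 - 3.000000)/(5.700900 - (-10.000000)) = 4.254705; f(z_2) = -0.897484
z_3 = 4.254705 - (-0.897484)·(4.254705 - 4.970000)/(-0.897484 - (5.700900)) = 4.351997; f(z_3) = -0.060126
z_4 = 4.351997 - (-0.060126)·(4.351997 - 4.254705)/(-0.060126 - (-0.897484)) = 4.358983; f(z_4) = 0.000728

4.35898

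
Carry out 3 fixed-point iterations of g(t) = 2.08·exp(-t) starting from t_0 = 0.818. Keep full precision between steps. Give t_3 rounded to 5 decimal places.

t_1 = g(0.818000) = 0.917932
t_2 = g(0.917932) = 0.830636
t_3 = g(0.830636) = 0.906406

0.90641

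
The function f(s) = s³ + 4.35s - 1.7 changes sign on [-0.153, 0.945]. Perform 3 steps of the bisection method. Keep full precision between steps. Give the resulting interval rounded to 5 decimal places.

[0.25875, 0.39600]

f(-0.153000) = -2.369132, f(0.945000) = 3.254659 (opposite signs)
step 1: m = 0.396000, f(m) = 0.084699 > 0 → root in [-0.153000, 0.396000]
step 2: m = 0.121500, f(m) = -1.169681 < 0 → root in [0.121500, 0.396000]
step 3: m = 0.258750, f(m) = -0.557114 < 0 → root in [0.258750, 0.396000]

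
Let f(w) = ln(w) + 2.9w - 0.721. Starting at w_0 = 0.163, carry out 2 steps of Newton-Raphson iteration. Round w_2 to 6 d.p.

f'(w) = 1/w + 2.9
w_0 = 0.163000: f = -2.062305, f' = 9.034969 → w_1 = 0.163000 - (-2.062305)/(9.034969) = 0.391258
w_1 = 0.391258: f = -0.524739, f' = 5.455858 → w_2 = 0.391258 - (-0.524739)/(5.455858) = 0.487437

0.487437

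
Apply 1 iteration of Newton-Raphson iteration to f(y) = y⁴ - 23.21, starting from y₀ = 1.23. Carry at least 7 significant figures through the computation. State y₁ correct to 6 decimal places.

4.040670

f'(y) = 4y³
y_0 = 1.230000: f = -20.921134, f' = 7.443468 → y_1 = 1.230000 - (-20.921134)/(7.443468) = 4.040670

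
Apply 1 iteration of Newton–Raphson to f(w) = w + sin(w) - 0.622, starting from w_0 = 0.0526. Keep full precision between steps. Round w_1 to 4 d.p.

f'(w) = 1 + cos(w)
w_0 = 0.052600: f = -0.516824, f' = 1.998617 → w_1 = 0.052600 - (-0.516824)/(1.998617) = 0.311191

0.3112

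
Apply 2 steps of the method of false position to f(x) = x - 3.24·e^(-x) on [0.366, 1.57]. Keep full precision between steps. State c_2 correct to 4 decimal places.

f(0.366000) = -1.880949, f(1.570000) = 0.895934
step 1: c = 1.181541, f(c) = 0.187492 > 0 → new bracket [0.366000, 1.181541]
step 2: c = 1.107617, f(c) = 0.037299 > 0 → new bracket [0.366000, 1.107617]

1.1076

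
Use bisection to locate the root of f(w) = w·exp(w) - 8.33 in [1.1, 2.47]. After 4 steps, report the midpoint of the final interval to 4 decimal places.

f(1.100000) = -5.025417, f(2.470000) = 20.871444 (opposite signs)
step 1: m = 1.785000, f(m) = 2.307850 > 0 → root in [1.100000, 1.785000]
step 2: m = 1.442500, f(m) = -2.226406 < 0 → root in [1.442500, 1.785000]
step 3: m = 1.613750, f(m) = -0.226382 < 0 → root in [1.613750, 1.785000]
step 4: m = 1.699375, f(m) = 0.966477 > 0 → root in [1.613750, 1.699375]
Midpoint of [1.613750, 1.699375] = 1.656563

1.6566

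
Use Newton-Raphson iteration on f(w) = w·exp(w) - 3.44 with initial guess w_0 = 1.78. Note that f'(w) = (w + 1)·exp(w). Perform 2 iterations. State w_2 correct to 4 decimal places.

1.1546

w_0 = 1.780000: f = 7.115144, f' = 16.485001 → w_1 = 1.780000 - (7.115144)/(16.485001) = 1.348387
w_1 = 1.348387: f = 1.752917, f' = 9.044125 → w_2 = 1.348387 - (1.752917)/(9.044125) = 1.154568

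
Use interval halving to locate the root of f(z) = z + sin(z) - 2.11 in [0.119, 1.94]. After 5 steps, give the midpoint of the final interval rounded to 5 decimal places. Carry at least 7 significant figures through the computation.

f(0.119000) = -1.872281, f(1.940000) = 0.762615 (opposite signs)
step 1: m = 1.029500, f(m) = -0.223459 < 0 → root in [1.029500, 1.940000]
step 2: m = 1.484750, f(m) = 0.371050 > 0 → root in [1.029500, 1.484750]
step 3: m = 1.257125, f(m) = 0.098332 > 0 → root in [1.029500, 1.257125]
step 4: m = 1.143312, f(m) = -0.056676 < 0 → root in [1.143312, 1.257125]
step 5: m = 1.200219, f(m) = 0.022337 > 0 → root in [1.143312, 1.200219]
Midpoint of [1.143312, 1.200219] = 1.171766

1.17177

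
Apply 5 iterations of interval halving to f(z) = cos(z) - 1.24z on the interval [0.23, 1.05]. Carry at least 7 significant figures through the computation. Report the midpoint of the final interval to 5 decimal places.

0.65281

f(0.230000) = 0.688466, f(1.050000) = -0.804429 (opposite signs)
step 1: m = 0.640000, f(m) = 0.008496 > 0 → root in [0.640000, 1.050000]
step 2: m = 0.845000, f(m) = -0.384069 < 0 → root in [0.640000, 0.845000]
step 3: m = 0.742500, f(m) = -0.183919 < 0 → root in [0.640000, 0.742500]
step 4: m = 0.691250, f(m) = -0.086700 < 0 → root in [0.640000, 0.691250]
step 5: m = 0.665625, f(m) = -0.038844 < 0 → root in [0.640000, 0.665625]
Midpoint of [0.640000, 0.665625] = 0.652813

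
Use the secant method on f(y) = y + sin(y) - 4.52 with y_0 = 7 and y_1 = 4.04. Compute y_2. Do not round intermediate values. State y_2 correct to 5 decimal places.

4.88934

f(y_0) = 3.136987, f(y_1) = -1.262336
y_2 = 4.040000 - (-1.262336)·(4.040000 - 7.000000)/(-1.262336 - (3.136987)) = 4.889339; f(y_2) = -0.615047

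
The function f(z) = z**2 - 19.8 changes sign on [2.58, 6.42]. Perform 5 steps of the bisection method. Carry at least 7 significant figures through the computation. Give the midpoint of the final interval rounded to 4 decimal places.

f(2.580000) = -13.143600, f(6.420000) = 21.416400 (opposite signs)
step 1: m = 4.500000, f(m) = 0.450000 > 0 → root in [2.580000, 4.500000]
step 2: m = 3.540000, f(m) = -7.268400 < 0 → root in [3.540000, 4.500000]
step 3: m = 4.020000, f(m) = -3.639600 < 0 → root in [4.020000, 4.500000]
step 4: m = 4.260000, f(m) = -1.652400 < 0 → root in [4.260000, 4.500000]
step 5: m = 4.380000, f(m) = -0.615600 < 0 → root in [4.380000, 4.500000]
Midpoint of [4.380000, 4.500000] = 4.440000

4.4400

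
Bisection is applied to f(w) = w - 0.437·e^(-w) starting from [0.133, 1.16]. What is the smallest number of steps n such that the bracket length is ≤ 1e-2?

Initial width b − a = 1.16 − 0.133 = 1.027000.
After n steps the width is (b−a)/2^n; need (b−a)/2^n ≤ 1e-2.
So n ≥ log₂(1.027000/1e-2) = log₂(102.7000) ≈ 6.6823.
Hence n = 7.

7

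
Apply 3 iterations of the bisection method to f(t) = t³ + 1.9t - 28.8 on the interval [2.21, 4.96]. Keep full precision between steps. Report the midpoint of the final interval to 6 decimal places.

f(2.210000) = -13.807139, f(4.960000) = 102.647936 (opposite signs)
step 1: m = 3.585000, f(m) = 24.086727 > 0 → root in [2.210000, 3.585000]
step 2: m = 2.897500, f(m) = 1.031229 > 0 → root in [2.210000, 2.897500]
step 3: m = 2.553750, f(m) = -7.293239 < 0 → root in [2.553750, 2.897500]
Midpoint of [2.553750, 2.897500] = 2.725625

2.725625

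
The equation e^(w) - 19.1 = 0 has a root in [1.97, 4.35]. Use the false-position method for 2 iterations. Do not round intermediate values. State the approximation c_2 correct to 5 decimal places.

f(1.970000) = -11.929324, f(4.350000) = 58.378463
step 1: c = 2.373821, f(c) = -8.361650 < 0 → new bracket [2.373821, 4.350000]
step 2: c = 2.621410, f(c) = -5.344890 < 0 → new bracket [2.621410, 4.350000]

2.62141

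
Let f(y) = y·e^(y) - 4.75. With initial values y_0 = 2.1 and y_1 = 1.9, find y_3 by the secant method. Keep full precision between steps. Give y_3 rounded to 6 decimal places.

1.382012

Secant update: y_(k+1) = y_k − f(y_k)·(y_k − y_(k-1))/(f(y_k) − f(y_(k-1))).
f(y_0) = 12.398957, f(y_1) = 7.953199
y_2 = 1.900000 - (7.953199)·(1.900000 - 2.100000)/(7.953199 - (12.398957)) = 1.542212; f(y_2) = 2.459714
y_3 = 1.542212 - (2.459714)·(1.542212 - 1.900000)/(2.459714 - (7.953199)) = 1.382012; f(y_3) = 0.754422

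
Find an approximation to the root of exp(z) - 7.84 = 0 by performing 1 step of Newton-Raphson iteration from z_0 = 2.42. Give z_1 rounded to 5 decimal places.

2.11715

f'(z) = exp(z)
z_0 = 2.420000: f = 3.405859, f' = 11.245859 → z_1 = 2.420000 - (3.405859)/(11.245859) = 2.117145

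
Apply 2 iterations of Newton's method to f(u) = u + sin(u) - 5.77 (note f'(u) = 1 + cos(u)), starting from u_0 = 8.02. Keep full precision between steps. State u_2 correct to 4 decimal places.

u_0 = 8.020000: f = 3.236251, f' = 0.834743 → u_1 = 8.020000 - (3.236251)/(0.834743) = 4.143059
u_1 = 4.143059: f = -2.469204, f' = 0.460932 → u_2 = 4.143059 - (-2.469204)/(0.460932) = 9.500041

9.5000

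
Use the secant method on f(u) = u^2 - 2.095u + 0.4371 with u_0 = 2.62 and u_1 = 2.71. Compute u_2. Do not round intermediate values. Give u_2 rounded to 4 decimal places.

2.0597

f(u_0) = 1.812600, f(u_1) = 2.103750
u_2 = 2.710000 - (2.103750)·(2.710000 - 2.620000)/(2.103750 - (1.812600)) = 2.059691; f(u_2) = 0.364374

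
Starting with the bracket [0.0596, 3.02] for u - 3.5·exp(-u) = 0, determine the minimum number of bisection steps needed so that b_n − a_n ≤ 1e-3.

12

Initial width b − a = 3.02 − 0.0596 = 2.960400.
After n steps the width is (b−a)/2^n; need (b−a)/2^n ≤ 1e-3.
So n ≥ log₂(2.960400/1e-3) = log₂(2960.4000) ≈ 11.5316.
Hence n = 12.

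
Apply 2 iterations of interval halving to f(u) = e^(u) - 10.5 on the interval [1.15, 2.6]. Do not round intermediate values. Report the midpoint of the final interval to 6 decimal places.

f(1.150000) = -7.341807, f(2.600000) = 2.963738 (opposite signs)
step 1: m = 1.875000, f(m) = -3.979181 < 0 → root in [1.875000, 2.600000]
step 2: m = 2.237500, f(m) = -1.130123 < 0 → root in [2.237500, 2.600000]
Midpoint of [2.237500, 2.600000] = 2.418750

2.418750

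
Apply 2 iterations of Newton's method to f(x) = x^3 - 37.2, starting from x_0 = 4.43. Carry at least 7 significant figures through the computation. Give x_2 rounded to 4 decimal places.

3.3548

f'(x) = 3x^2
x_0 = 4.430000: f = 49.738307, f' = 58.874700 → x_1 = 4.430000 - (49.738307)/(58.874700) = 3.585184
x_1 = 3.585184: f = 8.882309, f' = 38.560626 → x_2 = 3.585184 - (8.882309)/(38.560626) = 3.354837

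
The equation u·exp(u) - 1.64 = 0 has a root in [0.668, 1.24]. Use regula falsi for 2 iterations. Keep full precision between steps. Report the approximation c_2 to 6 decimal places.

0.753913

f(0.668000) = -0.337178, f(1.240000) = 2.644961
step 1: c = 0.732674, f(c) = -0.115573 < 0 → new bracket [0.732674, 1.240000]
step 2: c = 0.753913, f(c) = -0.037707 < 0 → new bracket [0.753913, 1.240000]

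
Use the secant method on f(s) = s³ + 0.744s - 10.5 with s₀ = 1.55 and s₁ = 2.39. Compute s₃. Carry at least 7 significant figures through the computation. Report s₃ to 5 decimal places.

f(s_0) = -5.622925, f(s_1) = 4.930079
s_2 = 2.390000 - (4.930079)·(2.390000 - 1.550000)/(4.930079 - (-5.622925)) = 1.997575; f(s_2) = -1.042873
s_3 = 1.997575 - (-1.042873)·(1.997575 - 2.390000)/(-1.042873 - (4.930079)) = 2.066092; f(s_3) = -0.143228

2.06609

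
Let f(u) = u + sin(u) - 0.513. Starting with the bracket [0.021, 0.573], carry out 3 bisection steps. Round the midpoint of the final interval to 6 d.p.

0.262500

f(0.021000) = -0.471002, f(0.573000) = 0.602155 (opposite signs)
step 1: m = 0.297000, f(m) = 0.076653 > 0 → root in [0.021000, 0.297000]
step 2: m = 0.159000, f(m) = -0.195669 < 0 → root in [0.159000, 0.297000]
step 3: m = 0.228000, f(m) = -0.058970 < 0 → root in [0.228000, 0.297000]
Midpoint of [0.228000, 0.297000] = 0.262500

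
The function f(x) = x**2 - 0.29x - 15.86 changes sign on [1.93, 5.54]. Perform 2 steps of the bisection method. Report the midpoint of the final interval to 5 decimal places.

f(1.930000) = -12.694800, f(5.540000) = 13.225000 (opposite signs)
step 1: m = 3.735000, f(m) = -2.992925 < 0 → root in [3.735000, 5.540000]
step 2: m = 4.637500, f(m) = 4.301531 > 0 → root in [3.735000, 4.637500]
Midpoint of [3.735000, 4.637500] = 4.186250

4.18625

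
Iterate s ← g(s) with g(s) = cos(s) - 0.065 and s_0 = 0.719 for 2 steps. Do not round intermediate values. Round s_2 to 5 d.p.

0.70786

s_1 = g(0.719000) = 0.687465
s_2 = g(0.687465) = 0.707857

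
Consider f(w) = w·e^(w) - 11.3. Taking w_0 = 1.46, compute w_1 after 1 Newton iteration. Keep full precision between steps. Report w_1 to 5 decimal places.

1.93328

Newton update: w ← w − f(w)/f'(w).
f'(w) = (w + 1)·e^(w)
w_0 = 1.460000: f = -5.013299, f' = 10.592660 → w_1 = 1.460000 - (-5.013299)/(10.592660) = 1.933280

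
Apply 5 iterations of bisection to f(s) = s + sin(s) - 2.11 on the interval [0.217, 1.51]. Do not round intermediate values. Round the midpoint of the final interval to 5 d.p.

1.16655

f(0.217000) = -1.677699, f(1.510000) = 0.398152 (opposite signs)
step 1: m = 0.863500, f(m) = -0.486379 < 0 → root in [0.863500, 1.510000]
step 2: m = 1.186750, f(m) = 0.003906 > 0 → root in [0.863500, 1.186750]
step 3: m = 1.025125, f(m) = -0.230096 < 0 → root in [1.025125, 1.186750]
step 4: m = 1.105938, f(m) = -0.110178 < 0 → root in [1.105938, 1.186750]
step 5: m = 1.146344, f(m) = -0.052392 < 0 → root in [1.146344, 1.186750]
Midpoint of [1.146344, 1.186750] = 1.166547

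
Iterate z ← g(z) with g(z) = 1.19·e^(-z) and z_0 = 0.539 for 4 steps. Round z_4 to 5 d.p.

0.61705

z_1 = g(0.539000) = 0.694164
z_2 = g(0.694164) = 0.594395
z_3 = g(0.594395) = 0.656757
z_4 = g(0.656757) = 0.617051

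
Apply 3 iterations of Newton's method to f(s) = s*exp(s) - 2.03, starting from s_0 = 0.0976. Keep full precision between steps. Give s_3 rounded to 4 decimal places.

f'(s) = (s+1)*exp(s)
s_0 = 0.097600: f = -1.922394, f' = 1.210128 → s_1 = 0.097600 - (-1.922394)/(1.210128) = 1.686187
s_1 = 1.686187: f = 7.073487, f' = 14.502345 → s_2 = 1.686187 - (7.073487)/(14.502345) = 1.198440
s_2 = 1.198440: f = 1.942756, f' = 7.287697 → s_3 = 1.198440 - (1.942756)/(7.287697) = 0.931859

0.9319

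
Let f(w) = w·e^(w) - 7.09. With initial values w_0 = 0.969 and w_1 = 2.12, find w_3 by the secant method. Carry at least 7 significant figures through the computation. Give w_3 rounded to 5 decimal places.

f(w_0) = -4.536387, f(w_1) = 10.572011
w_2 = 2.120000 - (10.572011)·(2.120000 - 0.969000)/(10.572011 - (-4.536387)) = 1.314595; f(w_2) = -2.195447
w_3 = 1.314595 - (-2.195447)·(1.314595 - 2.120000)/(-2.195447 - (10.572011)) = 1.453089; f(w_3) = -0.876147

1.45309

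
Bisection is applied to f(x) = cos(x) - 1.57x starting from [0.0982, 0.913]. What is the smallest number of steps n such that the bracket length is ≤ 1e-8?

27

Initial width b − a = 0.913 − 0.0982 = 0.814800.
After n steps the width is (b−a)/2^n; need (b−a)/2^n ≤ 1e-8.
So n ≥ log₂(0.814800/1e-8) = log₂(81480000.0000) ≈ 26.2799.
Hence n = 27.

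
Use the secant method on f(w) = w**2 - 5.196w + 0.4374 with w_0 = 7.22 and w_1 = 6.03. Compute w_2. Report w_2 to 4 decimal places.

5.3513

f(w_0) = 15.050680, f(w_1) = 5.466420
w_2 = 6.030000 - (5.466420)·(6.030000 - 7.220000)/(5.466420 - (15.050680)) = 5.351279; f(w_2) = 1.268341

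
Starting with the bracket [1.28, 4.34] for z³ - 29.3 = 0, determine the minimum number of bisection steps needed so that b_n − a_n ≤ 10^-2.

9

Initial width b − a = 4.34 − 1.28 = 3.060000.
After n steps the width is (b−a)/2^n; need (b−a)/2^n ≤ 10^-2.
So n ≥ log₂(3.060000/10^-2) = log₂(306.0000) ≈ 8.2574.
Hence n = 9.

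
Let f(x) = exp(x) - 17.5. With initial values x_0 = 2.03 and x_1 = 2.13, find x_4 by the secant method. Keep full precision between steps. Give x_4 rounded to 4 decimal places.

2.8331

Secant update: x_(k+1) = x_k − f(x_k)·(x_k − x_(k-1))/(f(x_k) − f(x_(k-1))).
f(x_0) = -9.885914, f(x_1) = -9.085133
x_2 = 2.130000 - (-9.085133)·(2.130000 - 2.030000)/(-9.085133 - (-9.885914)) = 3.264535; f(x_2) = 8.667936
x_3 = 3.264535 - (8.667936)·(3.264535 - 2.130000)/(8.667936 - (-9.085133)) = 2.710598; f(x_3) = -2.461731
x_4 = 2.710598 - (-2.461731)·(2.710598 - 3.264535)/(-2.461731 - (8.667936)) = 2.833121; f(x_4) = -0.501562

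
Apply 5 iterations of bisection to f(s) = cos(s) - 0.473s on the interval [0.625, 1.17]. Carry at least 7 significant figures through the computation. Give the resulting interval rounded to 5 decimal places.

[1.03375, 1.05078]

f(0.625000) = 0.515338, f(1.170000) = -0.163258 (opposite signs)
step 1: m = 0.897500, f(m) = 0.199049 > 0 → root in [0.897500, 1.170000]
step 2: m = 1.033750, f(m) = 0.022637 > 0 → root in [1.033750, 1.170000]
step 3: m = 1.101875, f(m) = -0.069263 < 0 → root in [1.033750, 1.101875]
step 4: m = 1.067813, f(m) = -0.023033 < 0 → root in [1.033750, 1.067813]
step 5: m = 1.050781, f(m) = -0.000126 < 0 → root in [1.033750, 1.050781]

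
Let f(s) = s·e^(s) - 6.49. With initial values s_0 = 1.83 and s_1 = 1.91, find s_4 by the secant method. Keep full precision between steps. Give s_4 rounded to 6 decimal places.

1.480297

f(s_0) = 4.918013, f(s_1) = 6.408400
s_2 = 1.910000 - (6.408400)·(1.910000 - 1.830000)/(6.408400 - (4.918013)) = 1.566014; f(s_2) = 1.007337
s_3 = 1.566014 - (1.007337)·(1.566014 - 1.910000)/(1.007337 - (6.408400)) = 1.501858; f(s_3) = 0.253383
s_4 = 1.501858 - (0.253383)·(1.501858 - 1.566014)/(0.253383 - (1.007337)) = 1.480297; f(s_4) = 0.014801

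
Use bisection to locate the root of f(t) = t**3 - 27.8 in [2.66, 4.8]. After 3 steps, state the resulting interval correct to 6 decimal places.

f(2.660000) = -8.978904, f(4.800000) = 82.792000 (opposite signs)
step 1: m = 3.730000, f(m) = 24.095117 > 0 → root in [2.660000, 3.730000]
step 2: m = 3.195000, f(m) = 4.814640 > 0 → root in [2.660000, 3.195000]
step 3: m = 2.927500, f(m) = -2.710575 < 0 → root in [2.927500, 3.195000]

[2.927500, 3.195000]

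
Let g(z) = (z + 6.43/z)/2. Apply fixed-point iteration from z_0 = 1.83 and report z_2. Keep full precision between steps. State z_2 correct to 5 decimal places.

z_1 = g(1.830000) = 2.671831
z_2 = g(2.671831) = 2.539210

2.53921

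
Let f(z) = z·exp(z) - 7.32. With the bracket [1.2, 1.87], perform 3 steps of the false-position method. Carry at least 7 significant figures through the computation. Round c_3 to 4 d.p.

1.5482

f(1.200000) = -3.335860, f(1.870000) = 4.813114
step 1: c = 1.474271, f(c) = -0.880606 < 0 → new bracket [1.474271, 1.870000]
step 2: c = 1.535475, f(c) = -0.189970 < 0 → new bracket [1.535475, 1.870000]
step 3: c = 1.548177, f(c) = -0.039090 < 0 → new bracket [1.548177, 1.870000]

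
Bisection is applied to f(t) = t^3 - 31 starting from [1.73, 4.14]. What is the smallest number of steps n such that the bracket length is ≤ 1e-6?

22

Initial width b − a = 4.14 − 1.73 = 2.410000.
After n steps the width is (b−a)/2^n; need (b−a)/2^n ≤ 1e-6.
So n ≥ log₂(2.410000/1e-6) = log₂(2410000.0000) ≈ 21.2006.
Hence n = 22.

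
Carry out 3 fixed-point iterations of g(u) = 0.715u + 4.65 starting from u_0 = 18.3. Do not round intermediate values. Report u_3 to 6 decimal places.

u_1 = g(18.300000) = 17.734500
u_2 = g(17.734500) = 17.330168
u_3 = g(17.330168) = 17.041070

17.041070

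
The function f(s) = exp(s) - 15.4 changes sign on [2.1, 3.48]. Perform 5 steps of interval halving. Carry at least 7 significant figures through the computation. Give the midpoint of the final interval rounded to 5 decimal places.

f(2.100000) = -7.233830, f(3.480000) = 17.059722 (opposite signs)
step 1: m = 2.790000, f(m) = 0.881020 > 0 → root in [2.100000, 2.790000]
step 2: m = 2.445000, f(m) = -3.869450 < 0 → root in [2.445000, 2.790000]
step 3: m = 2.617500, f(m) = -1.698573 < 0 → root in [2.617500, 2.790000]
step 4: m = 2.703750, f(m) = -0.464365 < 0 → root in [2.703750, 2.790000]
step 5: m = 2.746875, f(m) = 0.193825 > 0 → root in [2.703750, 2.746875]
Midpoint of [2.703750, 2.746875] = 2.725313

2.72531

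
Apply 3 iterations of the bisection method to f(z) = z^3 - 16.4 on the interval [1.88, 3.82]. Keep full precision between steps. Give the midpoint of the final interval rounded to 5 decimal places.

f(1.880000) = -9.755328, f(3.820000) = 39.342968 (opposite signs)
step 1: m = 2.850000, f(m) = 6.749125 > 0 → root in [1.880000, 2.850000]
step 2: m = 2.365000, f(m) = -3.172023 < 0 → root in [2.365000, 2.850000]
step 3: m = 2.607500, f(m) = 1.328539 > 0 → root in [2.365000, 2.607500]
Midpoint of [2.365000, 2.607500] = 2.486250

2.48625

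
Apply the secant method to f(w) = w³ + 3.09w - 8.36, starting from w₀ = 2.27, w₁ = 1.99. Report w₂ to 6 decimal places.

1.650909

Secant update: w_(k+1) = w_k − f(w_k)·(w_k − w_(k-1))/(f(w_k) − f(w_(k-1))).
f(w_0) = 10.351383, f(w_1) = 5.669699
w_2 = 1.990000 - (5.669699)·(1.990000 - 2.270000)/(5.669699 - (10.351383)) = 1.650909; f(w_2) = 1.240865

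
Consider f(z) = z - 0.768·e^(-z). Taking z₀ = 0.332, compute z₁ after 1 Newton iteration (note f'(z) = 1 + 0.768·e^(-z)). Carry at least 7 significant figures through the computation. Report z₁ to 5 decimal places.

z_0 = 0.332000: f = -0.219030, f' = 1.551030 → z_1 = 0.332000 - (-0.219030)/(1.551030) = 0.473216

0.47322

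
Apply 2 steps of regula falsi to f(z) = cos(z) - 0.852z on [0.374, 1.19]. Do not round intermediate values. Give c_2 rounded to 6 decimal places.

f(0.374000) = 0.612225, f(1.190000) = -0.642220
step 1: c = 0.772244, f(c) = 0.058394 > 0 → new bracket [0.772244, 1.190000]
step 2: c = 0.807063, f(c) = 0.004005 > 0 → new bracket [0.807063, 1.190000]

0.807063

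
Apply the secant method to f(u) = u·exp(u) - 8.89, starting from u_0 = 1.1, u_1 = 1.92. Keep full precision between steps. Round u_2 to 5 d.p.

1.56775

f(u_0) = -5.585417, f(u_1) = 4.206240
u_2 = 1.920000 - (4.206240)·(1.920000 - 1.100000)/(4.206240 - (-5.585417)) = 1.567749; f(u_2) = -1.371320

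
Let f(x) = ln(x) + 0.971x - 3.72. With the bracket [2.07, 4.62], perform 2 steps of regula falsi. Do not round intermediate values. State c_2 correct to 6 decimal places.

f(2.070000) = -0.982481, f(4.620000) = 2.296415
step 1: c = 2.834077, f(c) = 0.073604 > 0 → new bracket [2.070000, 2.834077]
step 2: c = 2.780824, f(c) = 0.002927 > 0 → new bracket [2.070000, 2.780824]

2.780824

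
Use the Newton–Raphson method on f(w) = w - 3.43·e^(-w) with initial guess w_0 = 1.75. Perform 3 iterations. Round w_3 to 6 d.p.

f'(w) = 1 + 3.43·e^(-w)
w_0 = 1.750000: f = 1.153955, f' = 1.596045 → w_1 = 1.750000 - (1.153955)/(1.596045) = 1.026991
w_1 = 1.026991: f = -0.201234, f' = 2.228225 → w_2 = 1.026991 - (-0.201234)/(2.228225) = 1.117302
w_2 = 1.117302: f = -0.004861, f' = 2.122163 → w_3 = 1.117302 - (-0.004861)/(2.122163) = 1.119593

1.119593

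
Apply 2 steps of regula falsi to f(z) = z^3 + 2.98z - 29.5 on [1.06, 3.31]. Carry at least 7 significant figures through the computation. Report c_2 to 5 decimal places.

2.71094

f(1.060000) = -25.150184, f(3.310000) = 16.628491
step 1: c = 2.414469, f(c) = -8.229351 < 0 → new bracket [2.414469, 3.310000]
step 2: c = 2.710940, f(c) = -1.498163 < 0 → new bracket [2.710940, 3.310000]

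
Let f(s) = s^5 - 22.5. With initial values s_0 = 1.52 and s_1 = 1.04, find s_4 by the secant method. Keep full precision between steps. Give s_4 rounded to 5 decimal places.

1.56875

Secant update: s_(k+1) = s_k − f(s_k)·(s_k − s_(k-1))/(f(s_k) − f(s_(k-1))).
f(s_0) = -14.386319, f(s_1) = -21.283347
s_2 = 1.040000 - (-21.283347)·(1.040000 - 1.520000)/(-21.283347 - (-14.386319)) = 2.521219; f(s_2) = 79.371456
s_3 = 2.521219 - (79.371456)·(2.521219 - 1.040000)/(79.371456 - (-21.283347)) = 1.353202; f(s_3) = -17.962536
s_4 = 1.353202 - (-17.962536)·(1.353202 - 2.521219)/(-17.962536 - (79.371456)) = 1.568754; f(s_4) = -12.998890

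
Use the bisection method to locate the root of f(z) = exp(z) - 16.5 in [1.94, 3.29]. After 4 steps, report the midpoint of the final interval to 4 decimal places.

2.8259

f(1.940000) = -9.541249, f(3.290000) = 10.342864 (opposite signs)
step 1: m = 2.615000, f(m) = -2.832784 < 0 → root in [2.615000, 3.290000]
step 2: m = 2.952500, f(m) = 2.653778 > 0 → root in [2.615000, 2.952500]
step 3: m = 2.783750, f(m) = -0.320419 < 0 → root in [2.783750, 2.952500]
step 4: m = 2.868125, f(m) = 1.103980 > 0 → root in [2.783750, 2.868125]
Midpoint of [2.783750, 2.868125] = 2.825938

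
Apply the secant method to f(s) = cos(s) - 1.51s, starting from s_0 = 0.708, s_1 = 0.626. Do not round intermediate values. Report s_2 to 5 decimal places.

Secant update: s_(k+1) = s_k − f(s_k)·(s_k − s_(k-1))/(f(s_k) − f(s_(k-1))).
f(s_0) = -0.309416, f(s_1) = -0.134882
s_2 = 0.626000 - (-0.134882)·(0.626000 - 0.708000)/(-0.134882 - (-0.309416)) = 0.562629; f(s_2) = -0.003714

0.56263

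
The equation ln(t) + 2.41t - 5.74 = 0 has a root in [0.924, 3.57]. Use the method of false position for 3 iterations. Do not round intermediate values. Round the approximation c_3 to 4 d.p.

2.0786

False-position update: c = (a·f(b) − b·f(a))/(f(b) − f(a)); replace the endpoint whose sign matches f(c).
f(0.924000) = -3.592203, f(3.570000) = 4.136266
step 1: c = 2.153865, f(c) = 0.218077 > 0 → new bracket [0.924000, 2.153865]
step 2: c = 2.083475, f(c) = 0.015211 > 0 → new bracket [0.924000, 2.083475]
step 3: c = 2.078586, f(c) = 0.001079 > 0 → new bracket [0.924000, 2.078586]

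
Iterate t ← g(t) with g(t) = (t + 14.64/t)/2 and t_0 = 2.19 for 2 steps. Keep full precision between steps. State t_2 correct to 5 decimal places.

t_1 = g(2.190000) = 4.437466
t_2 = g(4.437466) = 3.868323

3.86832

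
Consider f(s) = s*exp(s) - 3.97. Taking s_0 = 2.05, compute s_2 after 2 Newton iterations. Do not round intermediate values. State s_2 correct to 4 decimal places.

1.2708

Newton update: s ← s − f(s)/f'(s).
f'(s) = (s+1)*exp(s)
s_0 = 2.050000: f = 11.954197, f' = 23.692098 → s_1 = 2.050000 - (11.954197)/(23.692098) = 1.545435
s_1 = 1.545435: f = 3.278111, f' = 11.938123 → s_2 = 1.545435 - (3.278111)/(11.938123) = 1.270843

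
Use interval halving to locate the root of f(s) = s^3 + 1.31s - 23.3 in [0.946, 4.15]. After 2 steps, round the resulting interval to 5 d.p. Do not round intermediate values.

f(0.946000) = -21.214149, f(4.150000) = 53.609875 (opposite signs)
step 1: m = 2.548000, f(m) = -3.419729 < 0 → root in [2.548000, 4.150000]
step 2: m = 3.349000, f(m) = 18.648908 > 0 → root in [2.548000, 3.349000]

[2.54800, 3.34900]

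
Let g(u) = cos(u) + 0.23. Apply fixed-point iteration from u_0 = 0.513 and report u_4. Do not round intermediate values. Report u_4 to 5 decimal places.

u_1 = g(0.513000) = 1.101276
u_2 = g(1.101276) = 0.682459
u_3 = g(0.682459) = 1.006024
u_4 = g(1.006024) = 0.765223

0.76522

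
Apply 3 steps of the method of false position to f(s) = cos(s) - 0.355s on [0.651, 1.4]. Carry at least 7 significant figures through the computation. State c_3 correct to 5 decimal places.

f(0.651000) = 0.564373, f(1.400000) = -0.327033
step 1: c = 1.125212, f(c) = 0.031535 > 0 → new bracket [1.125212, 1.400000]
step 2: c = 1.149379, f(c) = 0.001025 > 0 → new bracket [1.149379, 1.400000]
step 3: c = 1.150162, f(c) = 0.000032 > 0 → new bracket [1.150162, 1.400000]

1.15016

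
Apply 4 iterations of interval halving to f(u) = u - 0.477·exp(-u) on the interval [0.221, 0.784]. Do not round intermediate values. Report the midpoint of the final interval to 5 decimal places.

f(0.221000) = -0.161419, f(0.784000) = 0.566213 (opposite signs)
step 1: m = 0.502500, f(m) = 0.213907 > 0 → root in [0.221000, 0.502500]
step 2: m = 0.361750, f(m) = 0.029540 > 0 → root in [0.221000, 0.361750]
step 3: m = 0.291375, f(m) = -0.065056 < 0 → root in [0.291375, 0.361750]
step 4: m = 0.326562, f(m) = -0.017545 < 0 → root in [0.326562, 0.361750]
Midpoint of [0.326562, 0.361750] = 0.344156

0.34416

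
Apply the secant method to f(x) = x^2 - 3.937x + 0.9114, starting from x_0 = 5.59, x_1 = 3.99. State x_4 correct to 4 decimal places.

3.6902

f(x_0) = 10.151670, f(x_1) = 1.122870
x_2 = 3.990000 - (1.122870)·(3.990000 - 5.590000)/(1.122870 - (10.151670)) = 3.791015; f(x_2) = 0.357970
x_3 = 3.791015 - (0.357970)·(3.791015 - 3.990000)/(0.357970 - (1.122870)) = 3.697891; f(x_3) = 0.027202
x_4 = 3.697891 - (0.027202)·(3.697891 - 3.791015)/(0.027202 - (0.357970)) = 3.690233; f(x_4) = 0.000772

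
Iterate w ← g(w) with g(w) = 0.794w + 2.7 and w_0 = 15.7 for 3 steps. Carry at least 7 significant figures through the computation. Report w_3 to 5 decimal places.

14.40487

w_1 = g(15.700000) = 15.165800
w_2 = g(15.165800) = 14.741645
w_3 = g(14.741645) = 14.404866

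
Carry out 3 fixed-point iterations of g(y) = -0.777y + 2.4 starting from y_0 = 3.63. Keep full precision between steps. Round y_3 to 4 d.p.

y_1 = g(3.630000) = -0.420510
y_2 = g(-0.420510) = 2.726736
y_3 = g(2.726736) = 0.281326

0.2813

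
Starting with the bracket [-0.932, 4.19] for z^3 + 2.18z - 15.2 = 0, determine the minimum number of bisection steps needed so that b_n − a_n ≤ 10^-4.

16

Initial width b − a = 4.19 − -0.932 = 5.122000.
After n steps the width is (b−a)/2^n; need (b−a)/2^n ≤ 10^-4.
So n ≥ log₂(5.122000/10^-4) = log₂(51220.0000) ≈ 15.6444.
Hence n = 16.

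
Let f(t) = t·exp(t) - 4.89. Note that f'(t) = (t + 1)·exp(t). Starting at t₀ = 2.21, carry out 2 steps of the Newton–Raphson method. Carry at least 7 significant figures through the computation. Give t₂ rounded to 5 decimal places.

Newton update: t ← t − f(t)/f'(t).
t_0 = 2.210000: f = 15.255733, f' = 29.261450 → t_1 = 2.210000 - (15.255733)/(29.261450) = 1.688641
t_1 = 1.688641: f = 4.249122, f' = 14.551240 → t_2 = 1.688641 - (4.249122)/(14.551240) = 1.396630

1.39663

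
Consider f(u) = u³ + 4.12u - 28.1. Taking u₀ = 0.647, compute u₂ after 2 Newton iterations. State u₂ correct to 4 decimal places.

Newton update: u ← u − f(u)/f'(u).
f'(u) = 3u² + 4.12
u_0 = 0.647000: f = -25.163520, f' = 5.375827 → u_1 = 0.647000 - (-25.163520)/(5.375827) = 5.327865
u_1 = 5.327865: f = 145.088347, f' = 89.278434 → u_2 = 5.327865 - (145.088347)/(89.278434) = 3.702743

3.7027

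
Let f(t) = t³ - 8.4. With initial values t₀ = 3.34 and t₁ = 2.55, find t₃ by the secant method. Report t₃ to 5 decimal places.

f(t_0) = 28.859704, f(t_1) = 8.181375
t_2 = 2.550000 - (8.181375)·(2.550000 - 3.340000)/(8.181375 - (28.859704)) = 2.237437; f(t_2) = 2.800884
t_3 = 2.237437 - (2.800884)·(2.237437 - 2.550000)/(2.800884 - (8.181375)) = 2.074728; f(t_3) = 0.530658

2.07473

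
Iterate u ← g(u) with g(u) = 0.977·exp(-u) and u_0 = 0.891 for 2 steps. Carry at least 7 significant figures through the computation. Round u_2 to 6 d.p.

0.654373

u_1 = g(0.891000) = 0.400810
u_2 = g(0.400810) = 0.654373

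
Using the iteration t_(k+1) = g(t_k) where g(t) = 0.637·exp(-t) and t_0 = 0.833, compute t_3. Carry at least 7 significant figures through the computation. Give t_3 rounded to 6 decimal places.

t_1 = g(0.833000) = 0.276931
t_2 = g(0.276931) = 0.482914
t_3 = g(0.482914) = 0.393018

0.393018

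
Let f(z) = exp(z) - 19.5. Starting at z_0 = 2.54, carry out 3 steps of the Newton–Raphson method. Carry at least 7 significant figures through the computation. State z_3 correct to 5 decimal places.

2.97043

Newton update: z ← z − f(z)/f'(z).
f'(z) = exp(z)
z_0 = 2.540000: f = -6.820329, f' = 12.679671 → z_1 = 2.540000 - (-6.820329)/(12.679671) = 3.077895
z_1 = 3.077895: f = 2.212645, f' = 21.712645 → z_2 = 3.077895 - (2.212645)/(21.712645) = 2.975989
z_2 = 2.975989: f = 0.109007, f' = 19.609007 → z_3 = 2.975989 - (0.109007)/(19.609007) = 2.970430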